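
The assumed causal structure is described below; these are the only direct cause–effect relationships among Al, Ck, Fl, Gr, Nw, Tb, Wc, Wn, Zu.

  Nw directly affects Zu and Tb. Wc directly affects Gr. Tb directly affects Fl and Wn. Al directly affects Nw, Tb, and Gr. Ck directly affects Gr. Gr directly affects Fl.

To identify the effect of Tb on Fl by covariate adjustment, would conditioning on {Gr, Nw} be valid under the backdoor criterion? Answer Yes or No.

Yes

Backdoor paths from Tb to Fl (paths whose first edge points into Tb):
  P1: Tb <- Al -> Gr -> Fl
  P2: Tb <- Nw <- Al -> Gr -> Fl
Condition 1 (no descendant of Tb in the set): holds — descendants of Tb are {Fl, Wn}; none are in {Gr, Nw}.
Condition 2 (every backdoor path blocked by {Gr, Nw}):
  P1: blocked at chain node Gr ∈ conditioning set.
  P2: blocked at chain node Nw ∈ conditioning set.
{Gr, Nw} satisfies the backdoor criterion.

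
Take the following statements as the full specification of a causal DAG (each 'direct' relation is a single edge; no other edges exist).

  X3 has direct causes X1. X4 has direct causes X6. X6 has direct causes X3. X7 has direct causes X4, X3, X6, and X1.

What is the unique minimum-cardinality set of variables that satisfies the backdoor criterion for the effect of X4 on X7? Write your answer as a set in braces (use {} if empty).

{X6}

Variables eligible for adjustment (non-descendants of X4, excluding X4 and X7): {X1, X3, X6}.
Backdoor paths from X4 to X7:
  P1: X4 <- X6 <- X3 <- X1 -> X7
  P2: X4 <- X6 <- X3 -> X7
  P3: X4 <- X6 -> X7
The empty set is not sufficient: P1 (X4 <- X6 <- X3 <- X1 -> X7) has no collider blocking it and no conditioned non-collider, so it is open.
Try {X6}:
  P1: blocked at chain node X6 ∈ conditioning set.
  P2: blocked at chain node X6 ∈ conditioning set.
  P3: blocked at fork node X6 ∈ conditioning set.
{X6} contains no descendant of X4 and blocks every backdoor path.
No other singleton works — e.g. {X1} leaves P2 open — so {X6} is the unique smallest valid adjustment set.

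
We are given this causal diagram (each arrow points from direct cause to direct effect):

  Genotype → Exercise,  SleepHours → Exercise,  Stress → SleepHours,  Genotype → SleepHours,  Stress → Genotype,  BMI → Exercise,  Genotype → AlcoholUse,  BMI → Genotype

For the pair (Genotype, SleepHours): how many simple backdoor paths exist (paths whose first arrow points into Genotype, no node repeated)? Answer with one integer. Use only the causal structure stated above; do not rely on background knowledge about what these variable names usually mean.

A backdoor path from Genotype to SleepHours is any simple undirected path whose first edge points into Genotype (i.e. leaves Genotype via a parent).
Parents of Genotype: {BMI, Stress}.
Enumerating:
  P1: Genotype <- BMI -> Exercise <- SleepHours
  P2: Genotype <- Stress -> SleepHours
That exhausts the simple backdoor paths. Count: 2.

2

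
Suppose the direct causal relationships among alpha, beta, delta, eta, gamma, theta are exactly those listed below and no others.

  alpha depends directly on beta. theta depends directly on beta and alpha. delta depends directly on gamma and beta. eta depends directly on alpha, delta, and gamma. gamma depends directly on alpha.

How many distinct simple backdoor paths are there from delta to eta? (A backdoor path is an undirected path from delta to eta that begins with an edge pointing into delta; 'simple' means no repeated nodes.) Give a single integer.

6

A backdoor path from delta to eta is any simple undirected path whose first edge points into delta (i.e. leaves delta via a parent).
Parents of delta: {beta, gamma}.
Enumerating:
  P1: delta <- beta -> alpha -> gamma -> eta
  P2: delta <- beta -> alpha -> eta
  P3: delta <- beta -> theta <- alpha -> gamma -> eta
  P4: delta <- beta -> theta <- alpha -> eta
  P5: delta <- gamma <- alpha -> eta
  P6: delta <- gamma -> eta
That exhausts the simple backdoor paths. Count: 6.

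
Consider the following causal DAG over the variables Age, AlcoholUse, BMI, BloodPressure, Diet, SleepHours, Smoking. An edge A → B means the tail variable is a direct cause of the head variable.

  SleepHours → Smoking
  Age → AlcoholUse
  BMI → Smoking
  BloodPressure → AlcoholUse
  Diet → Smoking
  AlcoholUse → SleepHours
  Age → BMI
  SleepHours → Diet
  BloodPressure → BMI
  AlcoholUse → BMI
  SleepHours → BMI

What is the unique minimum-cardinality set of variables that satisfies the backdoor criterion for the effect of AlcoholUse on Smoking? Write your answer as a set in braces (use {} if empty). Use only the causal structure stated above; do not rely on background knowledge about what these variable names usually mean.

Variables eligible for adjustment (non-descendants of AlcoholUse, excluding AlcoholUse and Smoking): {Age, BloodPressure}.
Backdoor paths from AlcoholUse to Smoking:
  P1: AlcoholUse <- BloodPressure -> BMI <- SleepHours -> Diet -> Smoking
  P2: AlcoholUse <- BloodPressure -> BMI <- SleepHours -> Smoking
  P3: AlcoholUse <- BloodPressure -> BMI -> Smoking
  P4: AlcoholUse <- Age -> BMI <- SleepHours -> Diet -> Smoking
  P5: AlcoholUse <- Age -> BMI <- SleepHours -> Smoking
  P6: AlcoholUse <- Age -> BMI -> Smoking
The empty set is not sufficient: P3 (AlcoholUse <- BloodPressure -> BMI -> Smoking) has no collider blocking it and no conditioned non-collider, so it is open.
Try {Age, BloodPressure}:
  P1: blocked at fork node BloodPressure ∈ conditioning set.
  P2: blocked at fork node BloodPressure ∈ conditioning set.
  P3: blocked at fork node BloodPressure ∈ conditioning set.
  P4: blocked at fork node Age ∈ conditioning set.
  P5: blocked at fork node Age ∈ conditioning set.
  P6: blocked at fork node Age ∈ conditioning set.
{Age, BloodPressure} contains no descendant of AlcoholUse and blocks every backdoor path.
Every element of {Age, BloodPressure} is needed (dropping Age leaves P6 open; dropping BloodPressure leaves P3 open), so no proper subset is valid.
Among all size-2 subsets of the eligible variables, only {Age, BloodPressure} blocks every backdoor path, so it is the unique smallest valid adjustment set.

{Age, BloodPressure}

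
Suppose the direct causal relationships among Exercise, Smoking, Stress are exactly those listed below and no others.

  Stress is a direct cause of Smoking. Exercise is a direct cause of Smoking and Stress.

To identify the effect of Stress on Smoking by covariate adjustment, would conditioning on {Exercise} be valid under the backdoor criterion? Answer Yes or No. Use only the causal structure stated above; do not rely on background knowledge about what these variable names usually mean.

Backdoor paths from Stress to Smoking (paths whose first edge points into Stress):
  P1: Stress <- Exercise -> Smoking
Condition 1 (no descendant of Stress in the set): holds — descendants of Stress are {Smoking}; none are in {Exercise}.
Condition 2 (every backdoor path blocked by {Exercise}):
  P1: blocked at fork node Exercise ∈ conditioning set.
{Exercise} satisfies the backdoor criterion.

Yes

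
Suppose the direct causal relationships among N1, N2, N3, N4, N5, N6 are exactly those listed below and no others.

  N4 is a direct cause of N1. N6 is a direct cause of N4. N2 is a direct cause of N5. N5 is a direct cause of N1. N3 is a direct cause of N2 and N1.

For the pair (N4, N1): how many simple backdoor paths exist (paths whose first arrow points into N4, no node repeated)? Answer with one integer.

0

A backdoor path from N4 to N1 is any simple undirected path whose first edge points into N4 (i.e. leaves N4 via a parent).
Parents of N4: {N6}.
No simple path from any parent of N4 reaches N1 without revisiting N4, so there are no backdoor paths.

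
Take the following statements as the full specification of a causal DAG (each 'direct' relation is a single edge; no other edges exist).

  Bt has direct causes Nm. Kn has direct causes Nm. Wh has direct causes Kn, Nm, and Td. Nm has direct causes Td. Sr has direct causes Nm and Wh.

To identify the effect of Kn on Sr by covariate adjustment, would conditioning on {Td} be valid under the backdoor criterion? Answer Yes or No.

No

Backdoor paths from Kn to Sr (paths whose first edge points into Kn):
  P1: Kn <- Nm <- Td -> Wh -> Sr
  P2: Kn <- Nm -> Wh -> Sr
  P3: Kn <- Nm -> Sr
Condition 1 (no descendant of Kn in the set): holds — descendants of Kn are {Sr, Wh}; none are in {Td}.
Condition 2 (every backdoor path blocked by {Td}):
  P1: blocked at fork node Td ∈ conditioning set.
  P2: open — no interior node is in the conditioning set.
  P3: open — no interior node is in the conditioning set.
{Td} does not satisfy the backdoor criterion.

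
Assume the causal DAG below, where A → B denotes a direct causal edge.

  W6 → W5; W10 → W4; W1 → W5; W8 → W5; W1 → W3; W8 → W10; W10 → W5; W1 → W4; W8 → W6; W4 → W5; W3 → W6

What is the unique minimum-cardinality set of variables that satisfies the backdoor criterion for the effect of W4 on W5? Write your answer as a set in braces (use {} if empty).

Variables eligible for adjustment (non-descendants of W4, excluding W4 and W5): {W1, W10, W3, W6, W8}.
Backdoor paths from W4 to W5:
  P1: W4 <- W1 -> W3 -> W6 <- W8 -> W10 -> W5
  P2: W4 <- W1 -> W3 -> W6 <- W8 -> W5
  P3: W4 <- W1 -> W3 -> W6 -> W5
  P4: W4 <- W1 -> W5
  P5: W4 <- W10 <- W8 -> W6 <- W3 <- W1 -> W5
  P6: W4 <- W10 <- W8 -> W6 -> W5
  P7: W4 <- W10 <- W8 -> W5
  P8: W4 <- W10 -> W5
The empty set is not sufficient: P3 (W4 <- W1 -> W3 -> W6 -> W5) has no collider blocking it and no conditioned non-collider, so it is open.
Try {W1, W10}:
  P1: blocked at fork node W1 ∈ conditioning set.
  P2: blocked at fork node W1 ∈ conditioning set.
  P3: blocked at fork node W1 ∈ conditioning set.
  P4: blocked at fork node W1 ∈ conditioning set.
  P5: blocked at chain node W10 ∈ conditioning set.
  P6: blocked at chain node W10 ∈ conditioning set.
  P7: blocked at chain node W10 ∈ conditioning set.
  P8: blocked at fork node W10 ∈ conditioning set.
{W1, W10} contains no descendant of W4 and blocks every backdoor path.
Every element of {W1, W10} is needed (dropping W1 leaves P3 open; dropping W10 leaves P6 open), so no proper subset is valid.
Among all size-2 subsets of the eligible variables, only {W1, W10} blocks every backdoor path, so it is the unique smallest valid adjustment set.

{W1, W10}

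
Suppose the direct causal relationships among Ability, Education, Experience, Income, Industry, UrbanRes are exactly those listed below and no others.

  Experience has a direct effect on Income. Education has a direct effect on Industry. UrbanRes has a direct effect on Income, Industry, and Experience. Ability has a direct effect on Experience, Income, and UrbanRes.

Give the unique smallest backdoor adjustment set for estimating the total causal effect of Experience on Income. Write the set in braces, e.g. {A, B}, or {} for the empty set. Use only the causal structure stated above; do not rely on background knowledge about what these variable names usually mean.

{Ability, UrbanRes}

Variables eligible for adjustment (non-descendants of Experience, excluding Experience and Income): {Ability, Education, Industry, UrbanRes}.
Backdoor paths from Experience to Income:
  P1: Experience <- Ability -> UrbanRes -> Income
  P2: Experience <- Ability -> Income
  P3: Experience <- UrbanRes <- Ability -> Income
  P4: Experience <- UrbanRes -> Income
The empty set is not sufficient: P1 (Experience <- Ability -> UrbanRes -> Income) has no collider blocking it and no conditioned non-collider, so it is open.
Try {Ability, UrbanRes}:
  P1: blocked at fork node Ability ∈ conditioning set.
  P2: blocked at fork node Ability ∈ conditioning set.
  P3: blocked at chain node UrbanRes ∈ conditioning set.
  P4: blocked at fork node UrbanRes ∈ conditioning set.
{Ability, UrbanRes} contains no descendant of Experience and blocks every backdoor path.
Every element of {Ability, UrbanRes} is needed (dropping Ability leaves P2 open; dropping UrbanRes leaves P4 open), so no proper subset is valid.
Among all size-2 subsets of the eligible variables, only {Ability, UrbanRes} blocks every backdoor path, so it is the unique smallest valid adjustment set.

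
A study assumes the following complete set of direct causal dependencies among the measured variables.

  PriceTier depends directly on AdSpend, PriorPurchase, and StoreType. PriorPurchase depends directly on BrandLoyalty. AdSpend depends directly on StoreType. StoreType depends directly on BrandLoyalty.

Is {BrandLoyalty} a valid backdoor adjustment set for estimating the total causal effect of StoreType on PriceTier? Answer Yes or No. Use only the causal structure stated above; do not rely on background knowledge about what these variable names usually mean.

Backdoor paths from StoreType to PriceTier (paths whose first edge points into StoreType):
  P1: StoreType <- BrandLoyalty -> PriorPurchase -> PriceTier
Condition 1 (no descendant of StoreType in the set): holds — descendants of StoreType are {AdSpend, PriceTier}; none are in {BrandLoyalty}.
Condition 2 (every backdoor path blocked by {BrandLoyalty}):
  P1: blocked at fork node BrandLoyalty ∈ conditioning set.
{BrandLoyalty} satisfies the backdoor criterion.

Yes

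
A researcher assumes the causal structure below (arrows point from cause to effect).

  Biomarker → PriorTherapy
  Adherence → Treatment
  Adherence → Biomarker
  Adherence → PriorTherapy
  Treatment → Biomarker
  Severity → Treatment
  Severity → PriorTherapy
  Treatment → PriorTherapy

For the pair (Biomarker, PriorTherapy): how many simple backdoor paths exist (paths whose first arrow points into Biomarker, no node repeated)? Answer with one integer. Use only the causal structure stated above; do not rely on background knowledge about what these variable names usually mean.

6

A backdoor path from Biomarker to PriorTherapy is any simple undirected path whose first edge points into Biomarker (i.e. leaves Biomarker via a parent).
Parents of Biomarker: {Adherence, Treatment}.
Enumerating:
  P1: Biomarker <- Adherence -> Treatment <- Severity -> PriorTherapy
  P2: Biomarker <- Adherence -> Treatment -> PriorTherapy
  P3: Biomarker <- Adherence -> PriorTherapy
  P4: Biomarker <- Treatment <- Adherence -> PriorTherapy
  P5: Biomarker <- Treatment <- Severity -> PriorTherapy
  P6: Biomarker <- Treatment -> PriorTherapy
That exhausts the simple backdoor paths. Count: 6.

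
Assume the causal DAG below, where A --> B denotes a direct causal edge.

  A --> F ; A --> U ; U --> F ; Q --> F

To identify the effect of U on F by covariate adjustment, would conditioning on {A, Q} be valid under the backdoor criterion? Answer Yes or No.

Yes

Backdoor paths from U to F (paths whose first edge points into U):
  P1: U <- A -> F
Condition 1 (no descendant of U in the set): holds — descendants of U are {F}; none are in {A, Q}.
Condition 2 (every backdoor path blocked by {A, Q}):
  P1: blocked at fork node A ∈ conditioning set.
{A, Q} satisfies the backdoor criterion.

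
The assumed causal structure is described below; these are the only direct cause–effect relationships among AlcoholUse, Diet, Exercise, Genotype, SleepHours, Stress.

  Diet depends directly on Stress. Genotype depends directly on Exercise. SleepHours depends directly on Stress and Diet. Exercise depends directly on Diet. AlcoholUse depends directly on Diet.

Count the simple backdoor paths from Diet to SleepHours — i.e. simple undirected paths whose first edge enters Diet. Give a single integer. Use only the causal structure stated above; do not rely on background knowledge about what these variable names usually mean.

1

A backdoor path from Diet to SleepHours is any simple undirected path whose first edge points into Diet (i.e. leaves Diet via a parent).
Parents of Diet: {Stress}.
Enumerating:
  P1: Diet <- Stress -> SleepHours
That exhausts the simple backdoor paths. Count: 1.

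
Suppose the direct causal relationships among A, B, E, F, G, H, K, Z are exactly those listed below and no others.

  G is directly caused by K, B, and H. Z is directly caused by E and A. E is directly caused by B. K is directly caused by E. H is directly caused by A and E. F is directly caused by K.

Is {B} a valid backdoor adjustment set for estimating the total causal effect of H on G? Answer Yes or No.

No

Backdoor paths from H to G (paths whose first edge points into H):
  P1: H <- E <- B -> G
  P2: H <- E -> K -> G
  P3: H <- A -> Z <- E <- B -> G
  P4: H <- A -> Z <- E -> K -> G
Condition 1 (no descendant of H in the set): holds — descendants of H are {G}; none are in {B}.
Condition 2 (every backdoor path blocked by {B}):
  P1: blocked at fork node B ∈ conditioning set.
  P2: open — no interior node is in the conditioning set.
  P3: blocked at collider Z (neither it nor any descendant is in the conditioning set).
  P4: blocked at collider Z (neither it nor any descendant is in the conditioning set).
{B} does not satisfy the backdoor criterion.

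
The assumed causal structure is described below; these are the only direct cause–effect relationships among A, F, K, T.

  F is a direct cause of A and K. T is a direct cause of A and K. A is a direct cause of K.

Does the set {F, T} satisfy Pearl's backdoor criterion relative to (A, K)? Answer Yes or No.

Backdoor paths from A to K (paths whose first edge points into A):
  P1: A <- F -> K
  P2: A <- T -> K
Condition 1 (no descendant of A in the set): holds — descendants of A are {K}; none are in {F, T}.
Condition 2 (every backdoor path blocked by {F, T}):
  P1: blocked at fork node F ∈ conditioning set.
  P2: blocked at fork node T ∈ conditioning set.
{F, T} satisfies the backdoor criterion.

Yes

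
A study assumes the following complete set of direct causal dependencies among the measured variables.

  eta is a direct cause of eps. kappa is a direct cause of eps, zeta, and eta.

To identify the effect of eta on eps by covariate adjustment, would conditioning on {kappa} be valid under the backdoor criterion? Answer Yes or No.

Backdoor paths from eta to eps (paths whose first edge points into eta):
  P1: eta <- kappa -> eps
Condition 1 (no descendant of eta in the set): holds — descendants of eta are {eps}; none are in {kappa}.
Condition 2 (every backdoor path blocked by {kappa}):
  P1: blocked at fork node kappa ∈ conditioning set.
{kappa} satisfies the backdoor criterion.

Yes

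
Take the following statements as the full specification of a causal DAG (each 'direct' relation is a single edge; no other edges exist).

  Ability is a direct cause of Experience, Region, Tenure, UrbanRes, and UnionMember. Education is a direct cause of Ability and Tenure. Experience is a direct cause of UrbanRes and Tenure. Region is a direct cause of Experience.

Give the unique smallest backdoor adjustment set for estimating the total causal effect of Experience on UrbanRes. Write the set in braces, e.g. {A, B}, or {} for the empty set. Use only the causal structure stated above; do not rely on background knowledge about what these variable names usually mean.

{Ability}

Variables eligible for adjustment (non-descendants of Experience, excluding Experience and UrbanRes): {Ability, Education, Region, UnionMember}.
Backdoor paths from Experience to UrbanRes:
  P1: Experience <- Ability -> UrbanRes
  P2: Experience <- Region <- Ability -> UrbanRes
The empty set is not sufficient: P1 (Experience <- Ability -> UrbanRes) has no collider blocking it and no conditioned non-collider, so it is open.
Try {Ability}:
  P1: blocked at fork node Ability ∈ conditioning set.
  P2: blocked at fork node Ability ∈ conditioning set.
{Ability} contains no descendant of Experience and blocks every backdoor path.
No other singleton works — e.g. {Education} leaves P1 open — so {Ability} is the unique smallest valid adjustment set.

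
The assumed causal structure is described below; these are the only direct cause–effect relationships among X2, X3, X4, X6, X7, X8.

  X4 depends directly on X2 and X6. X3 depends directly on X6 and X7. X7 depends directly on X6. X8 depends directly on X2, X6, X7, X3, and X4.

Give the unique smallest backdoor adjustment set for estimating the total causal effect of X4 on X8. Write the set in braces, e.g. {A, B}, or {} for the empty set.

Variables eligible for adjustment (non-descendants of X4, excluding X4 and X8): {X2, X3, X6, X7}.
Backdoor paths from X4 to X8:
  P1: X4 <- X2 -> X8
  P2: X4 <- X6 -> X7 -> X3 -> X8
  P3: X4 <- X6 -> X7 -> X8
  P4: X4 <- X6 -> X3 <- X7 -> X8
  P5: X4 <- X6 -> X3 -> X8
  P6: X4 <- X6 -> X8
The empty set is not sufficient: P1 (X4 <- X2 -> X8) has no collider blocking it and no conditioned non-collider, so it is open.
Try {X2, X6}:
  P1: blocked at fork node X2 ∈ conditioning set.
  P2: blocked at fork node X6 ∈ conditioning set.
  P3: blocked at fork node X6 ∈ conditioning set.
  P4: blocked at fork node X6 ∈ conditioning set.
  P5: blocked at fork node X6 ∈ conditioning set.
  P6: blocked at fork node X6 ∈ conditioning set.
{X2, X6} contains no descendant of X4 and blocks every backdoor path.
Every element of {X2, X6} is needed (dropping X2 leaves P1 open; dropping X6 leaves P2 open), so no proper subset is valid.
Among all size-2 subsets of the eligible variables, only {X2, X6} blocks every backdoor path, so it is the unique smallest valid adjustment set.

{X2, X6}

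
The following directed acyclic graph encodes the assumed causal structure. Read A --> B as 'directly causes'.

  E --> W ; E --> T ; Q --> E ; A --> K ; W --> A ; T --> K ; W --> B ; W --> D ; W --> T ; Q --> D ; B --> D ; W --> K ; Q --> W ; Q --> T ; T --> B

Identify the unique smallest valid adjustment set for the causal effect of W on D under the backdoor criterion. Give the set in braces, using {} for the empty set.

{E, Q}

Variables eligible for adjustment (non-descendants of W, excluding W and D): {E, Q}.
Backdoor paths from W to D:
  P1: W <- Q -> E -> T -> B -> D
  P2: W <- Q -> T -> B -> D
  P3: W <- Q -> D
  P4: W <- E <- Q -> T -> B -> D
  P5: W <- E <- Q -> D
  P6: W <- E -> T <- Q -> D
  P7: W <- E -> T -> B -> D
The empty set is not sufficient: P1 (W <- Q -> E -> T -> B -> D) has no collider blocking it and no conditioned non-collider, so it is open.
Try {E, Q}:
  P1: blocked at fork node Q ∈ conditioning set.
  P2: blocked at fork node Q ∈ conditioning set.
  P3: blocked at fork node Q ∈ conditioning set.
  P4: blocked at chain node E ∈ conditioning set.
  P5: blocked at chain node E ∈ conditioning set.
  P6: blocked at fork node E ∈ conditioning set.
  P7: blocked at fork node E ∈ conditioning set.
{E, Q} contains no descendant of W and blocks every backdoor path.
Every element of {E, Q} is needed (dropping E leaves P7 open; dropping Q leaves P2 open), so no proper subset is valid.
Among all size-2 subsets of the eligible variables, only {E, Q} blocks every backdoor path, so it is the unique smallest valid adjustment set.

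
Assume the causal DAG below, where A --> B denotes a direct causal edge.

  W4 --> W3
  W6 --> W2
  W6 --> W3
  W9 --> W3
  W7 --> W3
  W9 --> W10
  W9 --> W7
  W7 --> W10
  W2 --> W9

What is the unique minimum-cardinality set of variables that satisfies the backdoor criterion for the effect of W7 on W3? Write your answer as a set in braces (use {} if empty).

Variables eligible for adjustment (non-descendants of W7, excluding W7 and W3): {W2, W4, W6, W9}.
Backdoor paths from W7 to W3:
  P1: W7 <- W9 <- W2 <- W6 -> W3
  P2: W7 <- W9 -> W3
The empty set is not sufficient: P1 (W7 <- W9 <- W2 <- W6 -> W3) has no collider blocking it and no conditioned non-collider, so it is open.
Try {W9}:
  P1: blocked at chain node W9 ∈ conditioning set.
  P2: blocked at fork node W9 ∈ conditioning set.
{W9} contains no descendant of W7 and blocks every backdoor path.
No other singleton works — e.g. {W6} leaves P2 open — so {W9} is the unique smallest valid adjustment set.

{W9}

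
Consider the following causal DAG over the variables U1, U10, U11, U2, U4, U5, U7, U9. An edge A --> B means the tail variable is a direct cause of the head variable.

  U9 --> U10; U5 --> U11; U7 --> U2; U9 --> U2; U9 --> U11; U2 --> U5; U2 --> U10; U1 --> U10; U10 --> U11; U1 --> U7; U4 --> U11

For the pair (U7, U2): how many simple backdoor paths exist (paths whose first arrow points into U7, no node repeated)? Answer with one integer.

5

A backdoor path from U7 to U2 is any simple undirected path whose first edge points into U7 (i.e. leaves U7 via a parent).
Parents of U7: {U1}.
Enumerating:
  P1: U7 <- U1 -> U10 <- U9 -> U2
  P2: U7 <- U1 -> U10 <- U9 -> U11 <- U5 <- U2
  P3: U7 <- U1 -> U10 <- U2
  P4: U7 <- U1 -> U10 -> U11 <- U9 -> U2
  P5: U7 <- U1 -> U10 -> U11 <- U5 <- U2
That exhausts the simple backdoor paths. Count: 5.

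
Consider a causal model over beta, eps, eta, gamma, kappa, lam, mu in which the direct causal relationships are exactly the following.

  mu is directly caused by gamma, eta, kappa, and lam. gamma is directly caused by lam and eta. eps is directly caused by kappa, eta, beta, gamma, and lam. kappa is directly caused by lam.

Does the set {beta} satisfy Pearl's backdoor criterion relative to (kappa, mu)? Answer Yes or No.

No

Backdoor paths from kappa to mu (paths whose first edge points into kappa):
  P1: kappa <- lam -> gamma <- eta -> mu
  P2: kappa <- lam -> gamma -> mu
  P3: kappa <- lam -> gamma -> eps <- eta -> mu
  P4: kappa <- lam -> mu
  P5: kappa <- lam -> eps <- eta -> gamma -> mu
  P6: kappa <- lam -> eps <- eta -> mu
  P7: kappa <- lam -> eps <- gamma <- eta -> mu
  P8: kappa <- lam -> eps <- gamma -> mu
Condition 1 (no descendant of kappa in the set): holds — descendants of kappa are {eps, mu}; none are in {beta}.
Condition 2 (every backdoor path blocked by {beta}):
  P1: blocked at collider gamma (neither it nor any descendant is in the conditioning set).
  P2: open — no interior node is in the conditioning set.
  P3: blocked at collider eps (neither it nor any descendant is in the conditioning set).
  P4: open — no interior node is in the conditioning set.
  P5: blocked at collider eps (neither it nor any descendant is in the conditioning set).
  P6: blocked at collider eps (neither it nor any descendant is in the conditioning set).
  P7: blocked at collider eps (neither it nor any descendant is in the conditioning set).
  P8: blocked at collider eps (neither it nor any descendant is in the conditioning set).
{beta} does not satisfy the backdoor criterion.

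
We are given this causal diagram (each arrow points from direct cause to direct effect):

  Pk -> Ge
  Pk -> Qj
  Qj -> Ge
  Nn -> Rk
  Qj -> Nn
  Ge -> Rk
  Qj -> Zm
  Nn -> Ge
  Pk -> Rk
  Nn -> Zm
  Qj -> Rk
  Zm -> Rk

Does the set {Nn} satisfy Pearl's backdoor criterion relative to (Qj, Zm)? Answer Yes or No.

Backdoor paths from Qj to Zm (paths whose first edge points into Qj):
  P1: Qj <- Pk -> Ge <- Nn -> Zm
  P2: Qj <- Pk -> Ge <- Nn -> Rk <- Zm
  P3: Qj <- Pk -> Ge -> Rk <- Nn -> Zm
  P4: Qj <- Pk -> Ge -> Rk <- Zm
  P5: Qj <- Pk -> Rk <- Nn -> Zm
  P6: Qj <- Pk -> Rk <- Ge <- Nn -> Zm
  P7: Qj <- Pk -> Rk <- Zm
Condition 1 (no descendant of Qj in the set): FAILS — Nn is a descendant of Qj.
Condition 2 (every backdoor path blocked by {Nn}):
  P1: blocked at collider Ge (neither it nor any descendant is in the conditioning set).
  P2: blocked at collider Ge (neither it nor any descendant is in the conditioning set).
  P3: blocked at collider Rk (neither it nor any descendant is in the conditioning set).
  P4: blocked at collider Rk (neither it nor any descendant is in the conditioning set).
  P5: blocked at collider Rk (neither it nor any descendant is in the conditioning set).
  P6: blocked at collider Rk (neither it nor any descendant is in the conditioning set).
  P7: blocked at collider Rk (neither it nor any descendant is in the conditioning set).
{Nn} does not satisfy the backdoor criterion.

No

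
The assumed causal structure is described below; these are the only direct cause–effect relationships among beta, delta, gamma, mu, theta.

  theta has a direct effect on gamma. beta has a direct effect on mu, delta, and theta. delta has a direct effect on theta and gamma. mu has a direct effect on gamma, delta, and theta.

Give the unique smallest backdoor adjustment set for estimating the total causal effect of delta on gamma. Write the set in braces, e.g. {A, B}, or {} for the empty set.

Variables eligible for adjustment (non-descendants of delta, excluding delta and gamma): {beta, mu}.
Backdoor paths from delta to gamma:
  P1: delta <- beta -> mu -> theta -> gamma
  P2: delta <- beta -> mu -> gamma
  P3: delta <- beta -> theta <- mu -> gamma
  P4: delta <- beta -> theta -> gamma
  P5: delta <- mu <- beta -> theta -> gamma
  P6: delta <- mu -> theta -> gamma
  P7: delta <- mu -> gamma
The empty set is not sufficient: P1 (delta <- beta -> mu -> theta -> gamma) has no collider blocking it and no conditioned non-collider, so it is open.
Try {beta, mu}:
  P1: blocked at fork node beta ∈ conditioning set.
  P2: blocked at fork node beta ∈ conditioning set.
  P3: blocked at fork node beta ∈ conditioning set.
  P4: blocked at fork node beta ∈ conditioning set.
  P5: blocked at chain node mu ∈ conditioning set.
  P6: blocked at fork node mu ∈ conditioning set.
  P7: blocked at fork node mu ∈ conditioning set.
{beta, mu} contains no descendant of delta and blocks every backdoor path.
Every element of {beta, mu} is needed (dropping beta leaves P4 open; dropping mu leaves P6 open), so no proper subset is valid.
Among all size-2 subsets of the eligible variables, only {beta, mu} blocks every backdoor path, so it is the unique smallest valid adjustment set.

{beta, mu}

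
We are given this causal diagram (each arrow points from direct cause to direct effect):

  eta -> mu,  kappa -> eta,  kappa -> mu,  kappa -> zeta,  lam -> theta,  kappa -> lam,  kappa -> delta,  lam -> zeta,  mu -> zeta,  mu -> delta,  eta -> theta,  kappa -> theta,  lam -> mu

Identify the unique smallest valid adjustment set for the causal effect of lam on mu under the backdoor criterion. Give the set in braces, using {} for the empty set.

Variables eligible for adjustment (non-descendants of lam, excluding lam and mu): {eta, kappa}.
Backdoor paths from lam to mu:
  P1: lam <- kappa -> eta -> mu
  P2: lam <- kappa -> mu
  P3: lam <- kappa -> zeta <- mu
  P4: lam <- kappa -> delta <- mu
  P5: lam <- kappa -> theta <- eta -> mu
The empty set is not sufficient: P1 (lam <- kappa -> eta -> mu) has no collider blocking it and no conditioned non-collider, so it is open.
Try {kappa}:
  P1: blocked at fork node kappa ∈ conditioning set.
  P2: blocked at fork node kappa ∈ conditioning set.
  P3: blocked at fork node kappa ∈ conditioning set.
  P4: blocked at fork node kappa ∈ conditioning set.
  P5: blocked at fork node kappa ∈ conditioning set.
{kappa} contains no descendant of lam and blocks every backdoor path.
No other singleton works — e.g. {eta} leaves P2 open — so {kappa} is the unique smallest valid adjustment set.

{kappa}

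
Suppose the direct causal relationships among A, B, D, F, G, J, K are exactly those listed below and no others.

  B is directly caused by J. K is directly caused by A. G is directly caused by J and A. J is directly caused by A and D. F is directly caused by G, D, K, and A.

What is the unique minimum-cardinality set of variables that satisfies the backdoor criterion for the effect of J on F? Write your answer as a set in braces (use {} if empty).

{A, D}

Variables eligible for adjustment (non-descendants of J, excluding J and F): {A, D, K}.
Backdoor paths from J to F:
  P1: J <- D -> F
  P2: J <- A -> K -> F
  P3: J <- A -> G -> F
  P4: J <- A -> F
The empty set is not sufficient: P1 (J <- D -> F) has no collider blocking it and no conditioned non-collider, so it is open.
Try {A, D}:
  P1: blocked at fork node D ∈ conditioning set.
  P2: blocked at fork node A ∈ conditioning set.
  P3: blocked at fork node A ∈ conditioning set.
  P4: blocked at fork node A ∈ conditioning set.
{A, D} contains no descendant of J and blocks every backdoor path.
Every element of {A, D} is needed (dropping A leaves P2 open; dropping D leaves P1 open), so no proper subset is valid.
Among all size-2 subsets of the eligible variables, only {A, D} blocks every backdoor path, so it is the unique smallest valid adjustment set.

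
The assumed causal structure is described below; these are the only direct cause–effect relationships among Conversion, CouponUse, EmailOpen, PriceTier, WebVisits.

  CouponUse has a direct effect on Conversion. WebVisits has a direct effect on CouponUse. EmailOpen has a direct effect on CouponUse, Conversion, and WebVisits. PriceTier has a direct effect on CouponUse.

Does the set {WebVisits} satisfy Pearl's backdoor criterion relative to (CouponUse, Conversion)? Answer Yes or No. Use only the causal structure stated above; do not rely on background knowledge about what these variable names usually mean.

Backdoor paths from CouponUse to Conversion (paths whose first edge points into CouponUse):
  P1: CouponUse <- EmailOpen -> Conversion
  P2: CouponUse <- WebVisits <- EmailOpen -> Conversion
Condition 1 (no descendant of CouponUse in the set): holds — descendants of CouponUse are {Conversion}; none are in {WebVisits}.
Condition 2 (every backdoor path blocked by {WebVisits}):
  P1: open — no interior node is in the conditioning set.
  P2: blocked at chain node WebVisits ∈ conditioning set.
{WebVisits} does not satisfy the backdoor criterion.

No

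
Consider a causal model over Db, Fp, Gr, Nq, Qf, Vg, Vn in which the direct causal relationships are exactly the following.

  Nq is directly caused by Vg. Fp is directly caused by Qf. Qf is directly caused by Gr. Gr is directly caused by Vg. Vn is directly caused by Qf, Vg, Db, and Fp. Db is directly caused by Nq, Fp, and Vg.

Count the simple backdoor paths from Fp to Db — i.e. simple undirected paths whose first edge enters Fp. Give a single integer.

A backdoor path from Fp to Db is any simple undirected path whose first edge points into Fp (i.e. leaves Fp via a parent).
Parents of Fp: {Qf}.
Enumerating:
  P1: Fp <- Qf <- Gr <- Vg -> Nq -> Db
  P2: Fp <- Qf <- Gr <- Vg -> Db
  P3: Fp <- Qf <- Gr <- Vg -> Vn <- Db
  P4: Fp <- Qf -> Vn <- Vg -> Nq -> Db
  P5: Fp <- Qf -> Vn <- Vg -> Db
  P6: Fp <- Qf -> Vn <- Db
That exhausts the simple backdoor paths. Count: 6.

6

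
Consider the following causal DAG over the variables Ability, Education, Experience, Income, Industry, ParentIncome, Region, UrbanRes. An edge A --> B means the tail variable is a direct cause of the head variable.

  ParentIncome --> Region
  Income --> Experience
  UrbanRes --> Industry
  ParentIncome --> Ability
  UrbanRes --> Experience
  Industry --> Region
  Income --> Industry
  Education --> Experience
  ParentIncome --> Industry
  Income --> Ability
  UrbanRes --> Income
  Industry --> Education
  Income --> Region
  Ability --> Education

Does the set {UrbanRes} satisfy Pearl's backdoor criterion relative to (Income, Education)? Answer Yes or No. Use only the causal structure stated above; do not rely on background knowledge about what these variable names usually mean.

Yes

Backdoor paths from Income to Education (paths whose first edge points into Income):
  P1: Income <- UrbanRes -> Industry <- ParentIncome -> Ability -> Education
  P2: Income <- UrbanRes -> Industry -> Education
  P3: Income <- UrbanRes -> Industry -> Region <- ParentIncome -> Ability -> Education
  P4: Income <- UrbanRes -> Experience <- Education
Condition 1 (no descendant of Income in the set): holds — descendants of Income are {Ability, Education, Experience, Industry, Region}; none are in {UrbanRes}.
Condition 2 (every backdoor path blocked by {UrbanRes}):
  P1: blocked at fork node UrbanRes ∈ conditioning set.
  P2: blocked at fork node UrbanRes ∈ conditioning set.
  P3: blocked at fork node UrbanRes ∈ conditioning set.
  P4: blocked at fork node UrbanRes ∈ conditioning set.
{UrbanRes} satisfies the backdoor criterion.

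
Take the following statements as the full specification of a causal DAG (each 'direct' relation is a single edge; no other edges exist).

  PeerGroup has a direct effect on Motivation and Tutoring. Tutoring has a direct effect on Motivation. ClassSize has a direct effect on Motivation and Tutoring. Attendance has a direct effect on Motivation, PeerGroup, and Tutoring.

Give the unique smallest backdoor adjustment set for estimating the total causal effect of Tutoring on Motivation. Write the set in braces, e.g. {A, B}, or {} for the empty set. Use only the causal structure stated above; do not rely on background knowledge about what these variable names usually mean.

Variables eligible for adjustment (non-descendants of Tutoring, excluding Tutoring and Motivation): {Attendance, ClassSize, PeerGroup}.
Backdoor paths from Tutoring to Motivation:
  P1: Tutoring <- ClassSize -> Motivation
  P2: Tutoring <- Attendance -> PeerGroup -> Motivation
  P3: Tutoring <- Attendance -> Motivation
  P4: Tutoring <- PeerGroup <- Attendance -> Motivation
  P5: Tutoring <- PeerGroup -> Motivation
The empty set is not sufficient: P1 (Tutoring <- ClassSize -> Motivation) has no collider blocking it and no conditioned non-collider, so it is open.
Try {Attendance, ClassSize, PeerGroup}:
  P1: blocked at fork node ClassSize ∈ conditioning set.
  P2: blocked at fork node Attendance ∈ conditioning set.
  P3: blocked at fork node Attendance ∈ conditioning set.
  P4: blocked at chain node PeerGroup ∈ conditioning set.
  P5: blocked at fork node PeerGroup ∈ conditioning set.
{Attendance, ClassSize, PeerGroup} contains no descendant of Tutoring and blocks every backdoor path.
Every element of {Attendance, ClassSize, PeerGroup} is needed (dropping Attendance leaves P3 open; dropping ClassSize leaves P1 open; dropping PeerGroup leaves P5 open), so no proper subset is valid.
Among all size-3 subsets of the eligible variables, only {Attendance, ClassSize, PeerGroup} blocks every backdoor path, so it is the unique smallest valid adjustment set.

{Attendance, ClassSize, PeerGroup}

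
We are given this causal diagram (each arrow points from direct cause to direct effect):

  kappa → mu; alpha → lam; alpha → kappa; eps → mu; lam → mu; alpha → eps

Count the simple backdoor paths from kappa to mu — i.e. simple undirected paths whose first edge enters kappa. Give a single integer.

A backdoor path from kappa to mu is any simple undirected path whose first edge points into kappa (i.e. leaves kappa via a parent).
Parents of kappa: {alpha}.
Enumerating:
  P1: kappa <- alpha -> lam -> mu
  P2: kappa <- alpha -> eps -> mu
That exhausts the simple backdoor paths. Count: 2.

2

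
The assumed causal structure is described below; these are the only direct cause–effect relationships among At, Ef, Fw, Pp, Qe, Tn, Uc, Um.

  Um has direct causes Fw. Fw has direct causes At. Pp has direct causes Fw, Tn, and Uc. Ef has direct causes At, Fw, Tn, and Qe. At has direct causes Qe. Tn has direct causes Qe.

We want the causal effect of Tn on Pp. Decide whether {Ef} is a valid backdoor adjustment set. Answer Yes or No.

No

Backdoor paths from Tn to Pp (paths whose first edge points into Tn):
  P1: Tn <- Qe -> At -> Fw -> Pp
  P2: Tn <- Qe -> At -> Ef <- Fw -> Pp
  P3: Tn <- Qe -> Ef <- At -> Fw -> Pp
  P4: Tn <- Qe -> Ef <- Fw -> Pp
Condition 1 (no descendant of Tn in the set): FAILS — Ef is a descendant of Tn.
Condition 2 (every backdoor path blocked by {Ef}):
  P1: open — no interior node is in the conditioning set.
  P2: open — collider(s) Ef are conditioned on (or have a conditioned descendant) and no non-collider on the path is in the set.
  P3: open — collider(s) Ef are conditioned on (or have a conditioned descendant) and no non-collider on the path is in the set.
  P4: open — collider(s) Ef are conditioned on (or have a conditioned descendant) and no non-collider on the path is in the set.
{Ef} does not satisfy the backdoor criterion.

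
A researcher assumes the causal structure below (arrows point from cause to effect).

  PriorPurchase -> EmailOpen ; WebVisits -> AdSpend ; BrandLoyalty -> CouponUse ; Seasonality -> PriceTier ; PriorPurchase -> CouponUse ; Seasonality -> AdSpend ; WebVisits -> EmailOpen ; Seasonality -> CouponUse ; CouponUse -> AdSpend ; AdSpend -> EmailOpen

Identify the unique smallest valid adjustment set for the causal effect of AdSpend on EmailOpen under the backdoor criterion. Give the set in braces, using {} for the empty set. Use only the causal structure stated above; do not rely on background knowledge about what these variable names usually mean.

{PriorPurchase, WebVisits}

Variables eligible for adjustment (non-descendants of AdSpend, excluding AdSpend and EmailOpen): {BrandLoyalty, CouponUse, PriceTier, PriorPurchase, Seasonality, WebVisits}.
Backdoor paths from AdSpend to EmailOpen:
  P1: AdSpend <- Seasonality -> CouponUse <- PriorPurchase -> EmailOpen
  P2: AdSpend <- WebVisits -> EmailOpen
  P3: AdSpend <- CouponUse <- PriorPurchase -> EmailOpen
The empty set is not sufficient: P2 (AdSpend <- WebVisits -> EmailOpen) has no collider blocking it and no conditioned non-collider, so it is open.
Try {PriorPurchase, WebVisits}:
  P1: blocked at collider CouponUse (neither it nor any descendant is in the conditioning set).
  P2: blocked at fork node WebVisits ∈ conditioning set.
  P3: blocked at fork node PriorPurchase ∈ conditioning set.
{PriorPurchase, WebVisits} contains no descendant of AdSpend and blocks every backdoor path.
Every element of {PriorPurchase, WebVisits} is needed (dropping PriorPurchase leaves P3 open; dropping WebVisits leaves P2 open), so no proper subset is valid.
Among all size-2 subsets of the eligible variables, only {PriorPurchase, WebVisits} blocks every backdoor path, so it is the unique smallest valid adjustment set.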